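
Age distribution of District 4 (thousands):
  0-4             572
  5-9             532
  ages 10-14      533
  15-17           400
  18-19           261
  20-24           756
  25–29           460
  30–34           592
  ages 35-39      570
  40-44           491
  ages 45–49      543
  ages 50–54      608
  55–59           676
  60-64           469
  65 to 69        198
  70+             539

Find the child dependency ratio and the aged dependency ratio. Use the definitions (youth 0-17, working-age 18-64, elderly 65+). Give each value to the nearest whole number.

0–17: 572 + 532 + 533 + 400 = 2 037
18–64: 261 + 756 + 460 + 592 + 570 + 491 + 543 + 608 + 676 + 469 = 5 426
65+: 198 + 539 = 737
Youth dependency ratio = 2 037 / 5 426 × 100 = 38
Old-age dependency ratio = 737 / 5 426 × 100 = 14

Youth dependency ratio: 38
Old-age dependency ratio: 14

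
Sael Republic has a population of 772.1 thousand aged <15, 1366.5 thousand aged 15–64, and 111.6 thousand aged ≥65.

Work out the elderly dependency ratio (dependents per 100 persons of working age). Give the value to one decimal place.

Old-age dependency ratio: 8.2

Old-age dependency ratio = 111.6 / 1366.5 × 100 = 8.2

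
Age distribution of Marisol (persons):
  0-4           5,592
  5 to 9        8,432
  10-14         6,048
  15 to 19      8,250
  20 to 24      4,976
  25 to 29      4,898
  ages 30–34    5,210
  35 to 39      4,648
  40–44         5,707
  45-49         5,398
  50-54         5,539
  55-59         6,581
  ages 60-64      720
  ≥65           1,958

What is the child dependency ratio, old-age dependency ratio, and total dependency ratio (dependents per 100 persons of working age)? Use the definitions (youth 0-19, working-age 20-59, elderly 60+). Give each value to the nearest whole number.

Youth dependency ratio: 66
Old-age dependency ratio: 6
Total dependency ratio: 72

0–19: 5,592 + 8,432 + 6,048 + 8,250 = 28,322
20–59: 4,976 + 4,898 + 5,210 + 4,648 + 5,707 + 5,398 + 5,539 + 6,581 = 42,957
60+: 720 + 1,958 = 2,678
Youth dependency ratio = 28,322 / 42,957 × 100 = 66
Old-age dependency ratio = 2,678 / 42,957 × 100 = 6
Total dependency ratio = (28,322 + 2,678) / 42,957 × 100 = 31,000 / 42,957 × 100 = 72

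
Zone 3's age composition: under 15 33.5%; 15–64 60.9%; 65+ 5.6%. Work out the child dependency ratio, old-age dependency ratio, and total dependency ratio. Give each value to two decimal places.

Youth dependency ratio = 33.5 / 60.9 × 100 = 55.01
Old-age dependency ratio = 5.6 / 60.9 × 100 = 9.20
Total dependency ratio = (33.5 + 5.6) / 60.9 × 100 = 39.1 / 60.9 × 100 = 64.20

Youth dependency ratio: 55.01
Old-age dependency ratio: 9.20
Total dependency ratio: 64.20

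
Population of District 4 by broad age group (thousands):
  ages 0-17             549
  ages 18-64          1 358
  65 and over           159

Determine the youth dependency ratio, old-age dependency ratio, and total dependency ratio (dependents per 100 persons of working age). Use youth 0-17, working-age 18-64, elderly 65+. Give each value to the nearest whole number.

Youth dependency ratio: 40
Old-age dependency ratio: 12
Total dependency ratio: 52

Youth dependency ratio = 549 / 1 358 × 100 = 40
Old-age dependency ratio = 159 / 1 358 × 100 = 12
Total dependency ratio = (549 + 159) / 1 358 × 100 = 708 / 1 358 × 100 = 52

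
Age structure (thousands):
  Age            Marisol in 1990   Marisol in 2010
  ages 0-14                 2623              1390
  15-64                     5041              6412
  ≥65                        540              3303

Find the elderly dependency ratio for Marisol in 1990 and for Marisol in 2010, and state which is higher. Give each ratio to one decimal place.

Marisol in 1990: 540 / 5041 × 100 = 10.7
Marisol in 2010: 3303 / 6412 × 100 = 51.5

Marisol in 1990: 10.7
Marisol in 2010: 51.5
Higher: Marisol in 2010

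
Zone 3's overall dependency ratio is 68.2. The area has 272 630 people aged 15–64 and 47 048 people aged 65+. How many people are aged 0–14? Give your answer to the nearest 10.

Aged 0–14: 138 890

Total dependency ratio = (youth + elderly) / working-age × 100
68.2 = (Y + 47 048) / 272 630 × 100
⇒ 138 890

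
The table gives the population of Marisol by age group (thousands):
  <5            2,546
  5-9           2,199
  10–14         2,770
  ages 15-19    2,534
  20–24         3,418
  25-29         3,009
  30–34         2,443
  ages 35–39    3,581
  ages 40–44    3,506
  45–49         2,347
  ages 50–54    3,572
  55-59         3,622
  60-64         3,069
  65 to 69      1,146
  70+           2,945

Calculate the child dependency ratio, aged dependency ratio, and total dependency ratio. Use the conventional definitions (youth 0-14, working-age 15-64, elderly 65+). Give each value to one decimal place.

Youth dependency ratio: 24.2
Old-age dependency ratio: 13.2
Total dependency ratio: 37.3

0–14: 2,546 + 2,199 + 2,770 = 7,515
15–64: 2,534 + 3,418 + 3,009 + 2,443 + 3,581 + 3,506 + 2,347 + 3,572 + 3,622 + 3,069 = 31,101
65+: 1,146 + 2,945 = 4,091
Youth dependency ratio = 7,515 / 31,101 × 100 = 24.2
Old-age dependency ratio = 4,091 / 31,101 × 100 = 13.2
Total dependency ratio = (7,515 + 4,091) / 31,101 × 100 = 11,606 / 31,101 × 100 = 37.3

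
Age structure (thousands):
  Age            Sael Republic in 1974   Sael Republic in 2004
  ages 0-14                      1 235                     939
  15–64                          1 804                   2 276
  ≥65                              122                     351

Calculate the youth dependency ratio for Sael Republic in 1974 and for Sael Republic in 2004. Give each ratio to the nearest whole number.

Sael Republic in 1974: 1 235 / 1 804 × 100 = 68
Sael Republic in 2004: 939 / 2 276 × 100 = 41

Sael Republic in 1974: 68
Sael Republic in 2004: 41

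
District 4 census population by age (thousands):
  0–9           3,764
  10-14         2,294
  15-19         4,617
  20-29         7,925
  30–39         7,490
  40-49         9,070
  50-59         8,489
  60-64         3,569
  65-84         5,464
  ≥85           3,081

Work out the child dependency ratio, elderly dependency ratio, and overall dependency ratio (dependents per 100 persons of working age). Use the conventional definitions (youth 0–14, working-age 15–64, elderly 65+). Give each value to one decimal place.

0–14: 3,764 + 2,294 = 6,058
15–64: 4,617 + 7,925 + 7,490 + 9,070 + 8,489 + 3,569 = 41,160
65+: 5,464 + 3,081 = 8,545
Youth dependency ratio = 6,058 / 41,160 × 100 = 14.7
Old-age dependency ratio = 8,545 / 41,160 × 100 = 20.8
Total dependency ratio = (6,058 + 8,545) / 41,160 × 100 = 14,603 / 41,160 × 100 = 35.5

Youth dependency ratio: 14.7
Old-age dependency ratio: 20.8
Total dependency ratio: 35.5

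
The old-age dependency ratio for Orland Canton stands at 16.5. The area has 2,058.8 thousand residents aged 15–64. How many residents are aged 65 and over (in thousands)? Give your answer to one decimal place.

Aged 65 and over: 339.7

Old-age dependency ratio = elderly / working-age × 100
16.5 = E / 2,058.8 × 100
⇒ 339.7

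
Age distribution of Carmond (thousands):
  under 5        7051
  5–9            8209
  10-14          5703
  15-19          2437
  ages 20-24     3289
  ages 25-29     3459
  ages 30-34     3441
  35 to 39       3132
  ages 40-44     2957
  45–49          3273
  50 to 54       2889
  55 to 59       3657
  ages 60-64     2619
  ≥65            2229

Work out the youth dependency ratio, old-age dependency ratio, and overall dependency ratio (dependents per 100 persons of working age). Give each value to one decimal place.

0–14: 7051 + 8209 + 5703 = 20963
15–64: 2437 + 3289 + 3459 + 3441 + 3132 + 2957 + 3273 + 2889 + 3657 + 2619 = 31153
65+: 2229
Youth dependency ratio = 20963 / 31153 × 100 = 67.3
Old-age dependency ratio = 2229 / 31153 × 100 = 7.2
Total dependency ratio = (20963 + 2229) / 31153 × 100 = 23192 / 31153 × 100 = 74.4

Youth dependency ratio: 67.3
Old-age dependency ratio: 7.2
Total dependency ratio: 74.4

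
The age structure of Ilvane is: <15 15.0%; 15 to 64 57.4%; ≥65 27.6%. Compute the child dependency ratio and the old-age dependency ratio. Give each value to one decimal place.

Youth dependency ratio = 15.0 / 57.4 × 100 = 26.1
Old-age dependency ratio = 27.6 / 57.4 × 100 = 48.1

Youth dependency ratio: 26.1
Old-age dependency ratio: 48.1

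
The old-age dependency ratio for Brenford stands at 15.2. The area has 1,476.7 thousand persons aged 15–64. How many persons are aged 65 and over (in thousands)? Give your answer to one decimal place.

Old-age dependency ratio = elderly / working-age × 100
15.2 = E / 1,476.7 × 100
⇒ 224.5

Aged 65 and over: 224.5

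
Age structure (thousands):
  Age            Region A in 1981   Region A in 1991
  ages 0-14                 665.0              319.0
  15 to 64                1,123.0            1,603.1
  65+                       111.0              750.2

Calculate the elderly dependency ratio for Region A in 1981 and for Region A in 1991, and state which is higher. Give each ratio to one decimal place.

Region A in 1981: 111.0 / 1,123.0 × 100 = 9.9
Region A in 1991: 750.2 / 1,603.1 × 100 = 46.8

Region A in 1981: 9.9
Region A in 1991: 46.8
Higher: Region A in 1991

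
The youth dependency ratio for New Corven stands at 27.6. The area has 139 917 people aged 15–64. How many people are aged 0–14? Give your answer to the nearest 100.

Youth dependency ratio = youth / working-age × 100
27.6 = Y / 139 917 × 100
⇒ 38 600

Aged 0–14: 38 600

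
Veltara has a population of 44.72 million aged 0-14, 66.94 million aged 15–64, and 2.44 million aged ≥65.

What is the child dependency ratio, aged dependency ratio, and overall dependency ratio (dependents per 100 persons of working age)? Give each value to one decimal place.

Youth dependency ratio: 66.8
Old-age dependency ratio: 3.6
Total dependency ratio: 70.5

Youth dependency ratio = 44.72 / 66.94 × 100 = 66.8
Old-age dependency ratio = 2.44 / 66.94 × 100 = 3.6
Total dependency ratio = (44.72 + 2.44) / 66.94 × 100 = 47.16 / 66.94 × 100 = 70.5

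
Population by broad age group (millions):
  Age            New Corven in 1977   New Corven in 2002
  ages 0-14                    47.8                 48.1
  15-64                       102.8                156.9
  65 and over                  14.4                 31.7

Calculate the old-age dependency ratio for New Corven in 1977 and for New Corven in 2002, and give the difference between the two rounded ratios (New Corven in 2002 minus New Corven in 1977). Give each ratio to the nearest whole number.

New Corven in 1977: 14
New Corven in 2002: 20
Difference: +6

New Corven in 1977: 14.4 / 102.8 × 100 = 14
New Corven in 2002: 31.7 / 156.9 × 100 = 20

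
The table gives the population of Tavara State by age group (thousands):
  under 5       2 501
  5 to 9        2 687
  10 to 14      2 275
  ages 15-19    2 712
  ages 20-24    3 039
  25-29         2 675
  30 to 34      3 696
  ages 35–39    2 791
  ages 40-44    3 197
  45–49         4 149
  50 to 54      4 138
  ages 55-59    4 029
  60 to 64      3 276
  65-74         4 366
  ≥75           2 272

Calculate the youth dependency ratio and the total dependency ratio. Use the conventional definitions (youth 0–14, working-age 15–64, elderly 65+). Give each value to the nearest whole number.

Youth dependency ratio: 22
Total dependency ratio: 42

0–14: 2 501 + 2 687 + 2 275 = 7 463
15–64: 2 712 + 3 039 + 2 675 + 3 696 + 2 791 + 3 197 + 4 149 + 4 138 + 4 029 + 3 276 = 33 702
65+: 4 366 + 2 272 = 6 638
Youth dependency ratio = 7 463 / 33 702 × 100 = 22
Total dependency ratio = (7 463 + 6 638) / 33 702 × 100 = 14 101 / 33 702 × 100 = 42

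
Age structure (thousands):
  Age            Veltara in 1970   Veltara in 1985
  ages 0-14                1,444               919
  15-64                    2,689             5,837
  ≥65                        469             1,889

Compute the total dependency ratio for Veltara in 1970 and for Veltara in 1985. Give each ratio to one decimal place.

Veltara in 1970: 71.1
Veltara in 1985: 48.1

Veltara in 1970: (1,444 + 469) / 2,689 × 100 = 1,913 / 2,689 × 100 = 71.1
Veltara in 1985: (919 + 1,889) / 5,837 × 100 = 2,808 / 5,837 × 100 = 48.1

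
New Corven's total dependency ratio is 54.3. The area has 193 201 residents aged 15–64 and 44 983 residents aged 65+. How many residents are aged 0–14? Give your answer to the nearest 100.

Aged 0–14: 59 900

Total dependency ratio = (youth + elderly) / working-age × 100
54.3 = (Y + 44 983) / 193 201 × 100
⇒ 59 900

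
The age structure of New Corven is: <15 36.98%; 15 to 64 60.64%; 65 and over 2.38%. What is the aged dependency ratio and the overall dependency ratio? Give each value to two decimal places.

Old-age dependency ratio = 2.38 / 60.64 × 100 = 3.92
Total dependency ratio = (36.98 + 2.38) / 60.64 × 100 = 39.36 / 60.64 × 100 = 64.91

Old-age dependency ratio: 3.92
Total dependency ratio: 64.91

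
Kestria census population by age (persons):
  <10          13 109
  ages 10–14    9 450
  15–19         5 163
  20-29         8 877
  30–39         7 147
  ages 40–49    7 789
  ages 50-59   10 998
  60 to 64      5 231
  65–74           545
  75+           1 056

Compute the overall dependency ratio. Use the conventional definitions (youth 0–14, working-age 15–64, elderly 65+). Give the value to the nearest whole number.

Total dependency ratio: 53

0–14: 13 109 + 9 450 = 22 559
15–64: 5 163 + 8 877 + 7 147 + 7 789 + 10 998 + 5 231 = 45 205
65+: 545 + 1 056 = 1 601
Total dependency ratio = (22 559 + 1 601) / 45 205 × 100 = 24 160 / 45 205 × 100 = 53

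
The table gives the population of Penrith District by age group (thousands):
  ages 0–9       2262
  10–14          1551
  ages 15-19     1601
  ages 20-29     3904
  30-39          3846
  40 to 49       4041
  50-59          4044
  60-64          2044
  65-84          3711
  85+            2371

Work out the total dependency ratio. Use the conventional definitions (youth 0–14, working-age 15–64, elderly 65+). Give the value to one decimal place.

Total dependency ratio: 50.8

0–14: 2262 + 1551 = 3813
15–64: 1601 + 3904 + 3846 + 4041 + 4044 + 2044 = 19480
65+: 3711 + 2371 = 6082
Total dependency ratio = (3813 + 6082) / 19480 × 100 = 9895 / 19480 × 100 = 50.8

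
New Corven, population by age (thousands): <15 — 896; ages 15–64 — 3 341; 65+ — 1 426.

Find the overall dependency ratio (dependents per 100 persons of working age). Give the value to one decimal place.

Total dependency ratio: 69.5

Total dependency ratio = (896 + 1 426) / 3 341 × 100 = 2 322 / 3 341 × 100 = 69.5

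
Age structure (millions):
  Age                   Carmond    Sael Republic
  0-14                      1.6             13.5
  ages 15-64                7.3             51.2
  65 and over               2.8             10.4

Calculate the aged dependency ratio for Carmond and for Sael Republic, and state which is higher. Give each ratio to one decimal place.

Carmond: 38.4
Sael Republic: 20.3
Higher: Carmond

Carmond: 2.8 / 7.3 × 100 = 38.4
Sael Republic: 10.4 / 51.2 × 100 = 20.3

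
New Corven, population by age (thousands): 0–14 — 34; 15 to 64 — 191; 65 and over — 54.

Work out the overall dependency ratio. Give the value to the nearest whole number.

Total dependency ratio = (34 + 54) / 191 × 100 = 88 / 191 × 100 = 46

Total dependency ratio: 46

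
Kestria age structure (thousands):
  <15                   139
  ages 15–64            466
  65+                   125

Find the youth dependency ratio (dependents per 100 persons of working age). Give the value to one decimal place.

Youth dependency ratio = 139 / 466 × 100 = 29.8

Youth dependency ratio: 29.8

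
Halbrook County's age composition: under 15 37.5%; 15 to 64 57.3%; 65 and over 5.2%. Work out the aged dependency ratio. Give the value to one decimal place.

Old-age dependency ratio = 5.2 / 57.3 × 100 = 9.1

Old-age dependency ratio: 9.1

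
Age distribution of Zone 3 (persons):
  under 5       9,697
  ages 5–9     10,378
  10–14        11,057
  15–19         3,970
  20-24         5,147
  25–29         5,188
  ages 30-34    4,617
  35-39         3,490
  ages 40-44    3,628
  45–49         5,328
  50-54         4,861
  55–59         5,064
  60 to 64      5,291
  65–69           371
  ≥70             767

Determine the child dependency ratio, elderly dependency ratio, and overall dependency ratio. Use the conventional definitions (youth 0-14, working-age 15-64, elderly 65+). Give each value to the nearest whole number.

Youth dependency ratio: 67
Old-age dependency ratio: 2
Total dependency ratio: 69

0–14: 9,697 + 10,378 + 11,057 = 31,132
15–64: 3,970 + 5,147 + 5,188 + 4,617 + 3,490 + 3,628 + 5,328 + 4,861 + 5,064 + 5,291 = 46,584
65+: 371 + 767 = 1,138
Youth dependency ratio = 31,132 / 46,584 × 100 = 67
Old-age dependency ratio = 1,138 / 46,584 × 100 = 2
Total dependency ratio = (31,132 + 1,138) / 46,584 × 100 = 32,270 / 46,584 × 100 = 69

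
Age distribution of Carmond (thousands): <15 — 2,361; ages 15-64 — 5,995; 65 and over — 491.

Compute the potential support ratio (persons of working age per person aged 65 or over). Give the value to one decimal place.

Potential support ratio = 5,995 / 491 = 12.2

Potential support ratio: 12.2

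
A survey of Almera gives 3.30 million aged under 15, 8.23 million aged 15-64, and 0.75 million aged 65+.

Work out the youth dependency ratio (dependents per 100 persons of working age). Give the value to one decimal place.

Youth dependency ratio: 40.1

Youth dependency ratio = 3.30 / 8.23 × 100 = 40.1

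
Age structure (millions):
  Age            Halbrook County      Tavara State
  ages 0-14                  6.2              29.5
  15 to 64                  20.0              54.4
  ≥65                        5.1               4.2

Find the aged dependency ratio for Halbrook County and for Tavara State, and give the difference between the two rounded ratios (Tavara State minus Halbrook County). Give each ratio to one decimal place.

Halbrook County: 25.5
Tavara State: 7.7
Difference: -17.8

Halbrook County: 5.1 / 20.0 × 100 = 25.5
Tavara State: 4.2 / 54.4 × 100 = 7.7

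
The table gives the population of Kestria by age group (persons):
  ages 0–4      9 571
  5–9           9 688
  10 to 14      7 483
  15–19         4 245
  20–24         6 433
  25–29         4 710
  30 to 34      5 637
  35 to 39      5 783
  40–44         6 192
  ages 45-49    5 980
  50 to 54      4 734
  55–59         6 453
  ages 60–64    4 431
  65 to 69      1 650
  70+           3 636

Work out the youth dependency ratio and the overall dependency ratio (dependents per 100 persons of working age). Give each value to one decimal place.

0–14: 9 571 + 9 688 + 7 483 = 26 742
15–64: 4 245 + 6 433 + 4 710 + 5 637 + 5 783 + 6 192 + 5 980 + 4 734 + 6 453 + 4 431 = 54 598
65+: 1 650 + 3 636 = 5 286
Youth dependency ratio = 26 742 / 54 598 × 100 = 49.0
Total dependency ratio = (26 742 + 5 286) / 54 598 × 100 = 32 028 / 54 598 × 100 = 58.7

Youth dependency ratio: 49.0
Total dependency ratio: 58.7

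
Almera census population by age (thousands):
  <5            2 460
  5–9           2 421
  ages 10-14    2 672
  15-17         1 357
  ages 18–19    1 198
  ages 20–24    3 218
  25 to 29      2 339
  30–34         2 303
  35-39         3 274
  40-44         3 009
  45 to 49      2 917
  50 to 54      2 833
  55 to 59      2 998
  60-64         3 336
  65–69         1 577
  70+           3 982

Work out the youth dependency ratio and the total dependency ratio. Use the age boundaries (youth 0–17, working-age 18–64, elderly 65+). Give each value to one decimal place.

Youth dependency ratio: 32.5
Total dependency ratio: 52.8

0–17: 2 460 + 2 421 + 2 672 + 1 357 = 8 910
18–64: 1 198 + 3 218 + 2 339 + 2 303 + 3 274 + 3 009 + 2 917 + 2 833 + 2 998 + 3 336 = 27 425
65+: 1 577 + 3 982 = 5 559
Youth dependency ratio = 8 910 / 27 425 × 100 = 32.5
Total dependency ratio = (8 910 + 5 559) / 27 425 × 100 = 14 469 / 27 425 × 100 = 52.8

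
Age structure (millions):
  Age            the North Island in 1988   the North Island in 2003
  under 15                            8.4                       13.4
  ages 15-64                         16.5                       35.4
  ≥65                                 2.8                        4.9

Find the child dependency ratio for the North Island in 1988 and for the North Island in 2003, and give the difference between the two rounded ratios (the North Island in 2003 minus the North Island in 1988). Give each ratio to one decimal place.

the North Island in 1988: 50.9
the North Island in 2003: 37.9
Difference: -13.0

the North Island in 1988: 8.4 / 16.5 × 100 = 50.9
the North Island in 2003: 13.4 / 35.4 × 100 = 37.9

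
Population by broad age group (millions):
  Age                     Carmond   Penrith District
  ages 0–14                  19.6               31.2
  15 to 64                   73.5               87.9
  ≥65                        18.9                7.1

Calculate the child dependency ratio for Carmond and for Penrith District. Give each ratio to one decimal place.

Carmond: 26.7
Penrith District: 35.5

Carmond: 19.6 / 73.5 × 100 = 26.7
Penrith District: 31.2 / 87.9 × 100 = 35.5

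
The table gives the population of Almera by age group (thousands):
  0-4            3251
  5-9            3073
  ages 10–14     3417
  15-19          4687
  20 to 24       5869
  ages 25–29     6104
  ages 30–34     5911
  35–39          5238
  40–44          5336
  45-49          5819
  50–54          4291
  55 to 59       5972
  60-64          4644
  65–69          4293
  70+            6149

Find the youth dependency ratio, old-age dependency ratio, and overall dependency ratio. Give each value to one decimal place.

Youth dependency ratio: 18.1
Old-age dependency ratio: 19.4
Total dependency ratio: 37.5

0–14: 3251 + 3073 + 3417 = 9741
15–64: 4687 + 5869 + 6104 + 5911 + 5238 + 5336 + 5819 + 4291 + 5972 + 4644 = 53871
65+: 4293 + 6149 = 10442
Youth dependency ratio = 9741 / 53871 × 100 = 18.1
Old-age dependency ratio = 10442 / 53871 × 100 = 19.4
Total dependency ratio = (9741 + 10442) / 53871 × 100 = 20183 / 53871 × 100 = 37.5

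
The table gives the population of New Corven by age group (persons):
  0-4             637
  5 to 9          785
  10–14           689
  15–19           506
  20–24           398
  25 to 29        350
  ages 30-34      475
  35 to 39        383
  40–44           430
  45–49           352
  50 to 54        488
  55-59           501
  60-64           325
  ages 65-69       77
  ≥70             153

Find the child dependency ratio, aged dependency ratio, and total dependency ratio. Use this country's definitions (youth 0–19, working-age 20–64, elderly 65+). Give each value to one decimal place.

Youth dependency ratio: 70.7
Old-age dependency ratio: 6.2
Total dependency ratio: 76.9

0–19: 637 + 785 + 689 + 506 = 2 617
20–64: 398 + 350 + 475 + 383 + 430 + 352 + 488 + 501 + 325 = 3 702
65+: 77 + 153 = 230
Youth dependency ratio = 2 617 / 3 702 × 100 = 70.7
Old-age dependency ratio = 230 / 3 702 × 100 = 6.2
Total dependency ratio = (2 617 + 230) / 3 702 × 100 = 2 847 / 3 702 × 100 = 76.9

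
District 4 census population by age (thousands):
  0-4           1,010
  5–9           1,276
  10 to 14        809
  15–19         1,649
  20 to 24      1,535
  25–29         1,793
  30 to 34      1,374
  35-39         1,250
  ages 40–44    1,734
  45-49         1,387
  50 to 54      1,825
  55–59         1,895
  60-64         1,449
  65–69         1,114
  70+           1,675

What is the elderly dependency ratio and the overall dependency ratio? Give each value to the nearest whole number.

0–14: 1,010 + 1,276 + 809 = 3,095
15–64: 1,649 + 1,535 + 1,793 + 1,374 + 1,250 + 1,734 + 1,387 + 1,825 + 1,895 + 1,449 = 15,891
65+: 1,114 + 1,675 = 2,789
Old-age dependency ratio = 2,789 / 15,891 × 100 = 18
Total dependency ratio = (3,095 + 2,789) / 15,891 × 100 = 5,884 / 15,891 × 100 = 37

Old-age dependency ratio: 18
Total dependency ratio: 37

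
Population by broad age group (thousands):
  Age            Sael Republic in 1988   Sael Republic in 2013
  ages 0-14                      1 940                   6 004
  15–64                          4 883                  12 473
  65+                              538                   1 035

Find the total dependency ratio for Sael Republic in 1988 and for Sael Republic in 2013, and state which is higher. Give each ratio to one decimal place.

Sael Republic in 1988: (1 940 + 538) / 4 883 × 100 = 2 478 / 4 883 × 100 = 50.7
Sael Republic in 2013: (6 004 + 1 035) / 12 473 × 100 = 7 039 / 12 473 × 100 = 56.4

Sael Republic in 1988: 50.7
Sael Republic in 2013: 56.4
Higher: Sael Republic in 2013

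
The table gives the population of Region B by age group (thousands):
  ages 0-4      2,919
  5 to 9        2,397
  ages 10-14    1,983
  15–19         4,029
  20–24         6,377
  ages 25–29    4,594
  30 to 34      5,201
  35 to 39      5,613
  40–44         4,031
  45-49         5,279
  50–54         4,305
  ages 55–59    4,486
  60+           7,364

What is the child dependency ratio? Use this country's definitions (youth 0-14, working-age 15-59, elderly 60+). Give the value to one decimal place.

Youth dependency ratio: 16.6

0–14: 2,919 + 2,397 + 1,983 = 7,299
15–59: 4,029 + 6,377 + 4,594 + 5,201 + 5,613 + 4,031 + 5,279 + 4,305 + 4,486 = 43,915
60+: 7,364
Youth dependency ratio = 7,299 / 43,915 × 100 = 16.6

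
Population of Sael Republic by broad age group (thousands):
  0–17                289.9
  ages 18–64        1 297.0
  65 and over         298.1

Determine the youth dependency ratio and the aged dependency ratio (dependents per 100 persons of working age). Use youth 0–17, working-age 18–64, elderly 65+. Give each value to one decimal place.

Youth dependency ratio: 22.4
Old-age dependency ratio: 23.0

Youth dependency ratio = 289.9 / 1 297.0 × 100 = 22.4
Old-age dependency ratio = 298.1 / 1 297.0 × 100 = 23.0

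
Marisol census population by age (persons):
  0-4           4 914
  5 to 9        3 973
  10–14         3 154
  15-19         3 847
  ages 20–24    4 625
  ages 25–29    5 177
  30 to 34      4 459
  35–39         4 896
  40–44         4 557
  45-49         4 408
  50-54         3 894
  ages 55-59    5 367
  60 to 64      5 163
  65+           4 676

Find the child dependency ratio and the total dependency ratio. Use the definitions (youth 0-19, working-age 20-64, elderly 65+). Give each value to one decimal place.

0–19: 4 914 + 3 973 + 3 154 + 3 847 = 15 888
20–64: 4 625 + 5 177 + 4 459 + 4 896 + 4 557 + 4 408 + 3 894 + 5 367 + 5 163 = 42 546
65+: 4 676
Youth dependency ratio = 15 888 / 42 546 × 100 = 37.3
Total dependency ratio = (15 888 + 4 676) / 42 546 × 100 = 20 564 / 42 546 × 100 = 48.3

Youth dependency ratio: 37.3
Total dependency ratio: 48.3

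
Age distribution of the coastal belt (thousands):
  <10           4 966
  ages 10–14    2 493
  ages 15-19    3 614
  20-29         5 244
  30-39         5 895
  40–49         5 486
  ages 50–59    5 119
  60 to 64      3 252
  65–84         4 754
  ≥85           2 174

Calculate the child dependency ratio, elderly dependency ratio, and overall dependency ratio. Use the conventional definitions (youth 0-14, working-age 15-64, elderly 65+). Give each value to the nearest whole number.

0–14: 4 966 + 2 493 = 7 459
15–64: 3 614 + 5 244 + 5 895 + 5 486 + 5 119 + 3 252 = 28 610
65+: 4 754 + 2 174 = 6 928
Youth dependency ratio = 7 459 / 28 610 × 100 = 26
Old-age dependency ratio = 6 928 / 28 610 × 100 = 24
Total dependency ratio = (7 459 + 6 928) / 28 610 × 100 = 14 387 / 28 610 × 100 = 50

Youth dependency ratio: 26
Old-age dependency ratio: 24
Total dependency ratio: 50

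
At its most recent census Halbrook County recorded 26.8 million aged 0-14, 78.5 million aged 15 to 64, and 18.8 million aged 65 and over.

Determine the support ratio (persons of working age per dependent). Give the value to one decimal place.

Support ratio = 78.5 / (26.8 + 18.8) = 78.5 / 45.6 = 1.7

Support ratio: 1.7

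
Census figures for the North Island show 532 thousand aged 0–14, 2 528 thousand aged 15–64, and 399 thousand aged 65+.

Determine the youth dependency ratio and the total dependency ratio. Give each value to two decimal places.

Youth dependency ratio: 21.04
Total dependency ratio: 36.83

Youth dependency ratio = 532 / 2 528 × 100 = 21.04
Total dependency ratio = (532 + 399) / 2 528 × 100 = 931 / 2 528 × 100 = 36.83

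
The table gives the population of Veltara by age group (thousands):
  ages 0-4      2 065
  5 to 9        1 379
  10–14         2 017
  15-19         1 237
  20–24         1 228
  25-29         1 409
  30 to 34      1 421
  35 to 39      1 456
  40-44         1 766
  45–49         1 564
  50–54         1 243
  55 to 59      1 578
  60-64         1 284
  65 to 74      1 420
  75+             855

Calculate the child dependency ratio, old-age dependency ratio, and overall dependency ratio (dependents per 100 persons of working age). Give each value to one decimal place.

0–14: 2 065 + 1 379 + 2 017 = 5 461
15–64: 1 237 + 1 228 + 1 409 + 1 421 + 1 456 + 1 766 + 1 564 + 1 243 + 1 578 + 1 284 = 14 186
65+: 1 420 + 855 = 2 275
Youth dependency ratio = 5 461 / 14 186 × 100 = 38.5
Old-age dependency ratio = 2 275 / 14 186 × 100 = 16.0
Total dependency ratio = (5 461 + 2 275) / 14 186 × 100 = 7 736 / 14 186 × 100 = 54.5

Youth dependency ratio: 38.5
Old-age dependency ratio: 16.0
Total dependency ratio: 54.5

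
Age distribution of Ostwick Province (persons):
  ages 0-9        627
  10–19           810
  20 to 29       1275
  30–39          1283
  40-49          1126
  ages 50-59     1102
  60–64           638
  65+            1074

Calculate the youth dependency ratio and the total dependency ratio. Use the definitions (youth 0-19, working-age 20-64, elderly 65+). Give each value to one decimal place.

0–19: 627 + 810 = 1437
20–64: 1275 + 1283 + 1126 + 1102 + 638 = 5424
65+: 1074
Youth dependency ratio = 1437 / 5424 × 100 = 26.5
Total dependency ratio = (1437 + 1074) / 5424 × 100 = 2511 / 5424 × 100 = 46.3

Youth dependency ratio: 26.5
Total dependency ratio: 46.3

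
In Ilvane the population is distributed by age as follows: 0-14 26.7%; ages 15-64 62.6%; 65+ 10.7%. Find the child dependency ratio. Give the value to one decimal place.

Youth dependency ratio = 26.7 / 62.6 × 100 = 42.7

Youth dependency ratio: 42.7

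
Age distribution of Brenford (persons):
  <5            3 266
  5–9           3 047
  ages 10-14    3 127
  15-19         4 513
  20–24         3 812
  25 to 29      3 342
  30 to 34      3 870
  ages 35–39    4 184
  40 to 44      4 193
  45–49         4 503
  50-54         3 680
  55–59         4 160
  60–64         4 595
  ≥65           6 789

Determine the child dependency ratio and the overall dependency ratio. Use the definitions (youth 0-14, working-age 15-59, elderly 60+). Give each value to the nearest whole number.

0–14: 3 266 + 3 047 + 3 127 = 9 440
15–59: 4 513 + 3 812 + 3 342 + 3 870 + 4 184 + 4 193 + 4 503 + 3 680 + 4 160 = 36 257
60+: 4 595 + 6 789 = 11 384
Youth dependency ratio = 9 440 / 36 257 × 100 = 26
Total dependency ratio = (9 440 + 11 384) / 36 257 × 100 = 20 824 / 36 257 × 100 = 57

Youth dependency ratio: 26
Total dependency ratio: 57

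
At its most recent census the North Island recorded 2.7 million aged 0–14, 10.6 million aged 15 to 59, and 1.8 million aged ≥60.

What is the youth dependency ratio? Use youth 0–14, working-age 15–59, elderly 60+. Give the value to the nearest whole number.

Youth dependency ratio: 25

Youth dependency ratio = 2.7 / 10.6 × 100 = 25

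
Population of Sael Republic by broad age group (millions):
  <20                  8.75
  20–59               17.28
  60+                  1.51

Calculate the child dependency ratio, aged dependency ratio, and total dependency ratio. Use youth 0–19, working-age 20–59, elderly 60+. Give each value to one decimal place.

Youth dependency ratio: 50.6
Old-age dependency ratio: 8.7
Total dependency ratio: 59.4

Youth dependency ratio = 8.75 / 17.28 × 100 = 50.6
Old-age dependency ratio = 1.51 / 17.28 × 100 = 8.7
Total dependency ratio = (8.75 + 1.51) / 17.28 × 100 = 10.26 / 17.28 × 100 = 59.4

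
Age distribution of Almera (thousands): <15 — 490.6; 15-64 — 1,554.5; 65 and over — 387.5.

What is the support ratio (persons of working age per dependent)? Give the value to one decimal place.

Support ratio = 1,554.5 / (490.6 + 387.5) = 1,554.5 / 878.1 = 1.8

Support ratio: 1.8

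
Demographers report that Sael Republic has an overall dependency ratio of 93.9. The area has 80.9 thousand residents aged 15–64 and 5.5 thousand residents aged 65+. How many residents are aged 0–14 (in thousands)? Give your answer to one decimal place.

Total dependency ratio = (youth + elderly) / working-age × 100
93.9 = (Y + 5.5) / 80.9 × 100
⇒ 70.5

Aged 0–14: 70.5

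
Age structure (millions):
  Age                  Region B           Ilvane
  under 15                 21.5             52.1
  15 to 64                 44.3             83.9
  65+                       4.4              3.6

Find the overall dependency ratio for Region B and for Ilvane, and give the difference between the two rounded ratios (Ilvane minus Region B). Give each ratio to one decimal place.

Region B: 58.5
Ilvane: 66.4
Difference: +7.9

Region B: (21.5 + 4.4) / 44.3 × 100 = 25.9 / 44.3 × 100 = 58.5
Ilvane: (52.1 + 3.6) / 83.9 × 100 = 55.7 / 83.9 × 100 = 66.4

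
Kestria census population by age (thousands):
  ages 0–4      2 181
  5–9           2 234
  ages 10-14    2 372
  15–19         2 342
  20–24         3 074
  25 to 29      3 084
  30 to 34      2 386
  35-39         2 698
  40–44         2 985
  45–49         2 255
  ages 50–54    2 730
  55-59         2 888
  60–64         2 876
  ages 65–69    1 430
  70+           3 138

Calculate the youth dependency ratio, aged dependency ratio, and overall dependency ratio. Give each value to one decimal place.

0–14: 2 181 + 2 234 + 2 372 = 6 787
15–64: 2 342 + 3 074 + 3 084 + 2 386 + 2 698 + 2 985 + 2 255 + 2 730 + 2 888 + 2 876 = 27 318
65+: 1 430 + 3 138 = 4 568
Youth dependency ratio = 6 787 / 27 318 × 100 = 24.8
Old-age dependency ratio = 4 568 / 27 318 × 100 = 16.7
Total dependency ratio = (6 787 + 4 568) / 27 318 × 100 = 11 355 / 27 318 × 100 = 41.6

Youth dependency ratio: 24.8
Old-age dependency ratio: 16.7
Total dependency ratio: 41.6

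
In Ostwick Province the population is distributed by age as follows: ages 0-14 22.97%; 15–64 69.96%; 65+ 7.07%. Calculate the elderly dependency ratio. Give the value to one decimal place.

Old-age dependency ratio = 7.07 / 69.96 × 100 = 10.1

Old-age dependency ratio: 10.1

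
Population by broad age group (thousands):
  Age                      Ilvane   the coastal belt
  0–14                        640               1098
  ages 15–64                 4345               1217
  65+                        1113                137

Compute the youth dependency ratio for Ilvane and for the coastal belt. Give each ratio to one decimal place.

Ilvane: 640 / 4345 × 100 = 14.7
the coastal belt: 1098 / 1217 × 100 = 90.2

Ilvane: 14.7
the coastal belt: 90.2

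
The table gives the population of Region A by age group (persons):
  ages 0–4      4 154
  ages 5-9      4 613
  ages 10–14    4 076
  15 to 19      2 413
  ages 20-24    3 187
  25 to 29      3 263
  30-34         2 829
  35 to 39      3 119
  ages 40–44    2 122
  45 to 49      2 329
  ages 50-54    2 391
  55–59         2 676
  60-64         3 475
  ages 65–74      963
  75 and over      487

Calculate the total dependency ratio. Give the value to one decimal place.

0–14: 4 154 + 4 613 + 4 076 = 12 843
15–64: 2 413 + 3 187 + 3 263 + 2 829 + 3 119 + 2 122 + 2 329 + 2 391 + 2 676 + 3 475 = 27 804
65+: 963 + 487 = 1 450
Total dependency ratio = (12 843 + 1 450) / 27 804 × 100 = 14 293 / 27 804 × 100 = 51.4

Total dependency ratio: 51.4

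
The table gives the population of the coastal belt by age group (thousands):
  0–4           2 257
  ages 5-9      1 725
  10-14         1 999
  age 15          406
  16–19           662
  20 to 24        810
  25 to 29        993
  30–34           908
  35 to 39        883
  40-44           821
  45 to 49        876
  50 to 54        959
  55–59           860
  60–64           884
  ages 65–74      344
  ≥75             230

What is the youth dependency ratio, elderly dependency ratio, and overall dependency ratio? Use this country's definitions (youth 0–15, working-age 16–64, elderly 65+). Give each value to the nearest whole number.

Youth dependency ratio: 74
Old-age dependency ratio: 7
Total dependency ratio: 80

0–15: 2 257 + 1 725 + 1 999 + 406 = 6 387
16–64: 662 + 810 + 993 + 908 + 883 + 821 + 876 + 959 + 860 + 884 = 8 656
65+: 344 + 230 = 574
Youth dependency ratio = 6 387 / 8 656 × 100 = 74
Old-age dependency ratio = 574 / 8 656 × 100 = 7
Total dependency ratio = (6 387 + 574) / 8 656 × 100 = 6 961 / 8 656 × 100 = 80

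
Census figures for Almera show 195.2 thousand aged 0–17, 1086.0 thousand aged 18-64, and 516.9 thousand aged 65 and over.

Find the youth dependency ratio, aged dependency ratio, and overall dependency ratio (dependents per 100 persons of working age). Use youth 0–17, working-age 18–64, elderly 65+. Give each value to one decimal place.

Youth dependency ratio: 18.0
Old-age dependency ratio: 47.6
Total dependency ratio: 65.6

Youth dependency ratio = 195.2 / 1086.0 × 100 = 18.0
Old-age dependency ratio = 516.9 / 1086.0 × 100 = 47.6
Total dependency ratio = (195.2 + 516.9) / 1086.0 × 100 = 712.1 / 1086.0 × 100 = 65.6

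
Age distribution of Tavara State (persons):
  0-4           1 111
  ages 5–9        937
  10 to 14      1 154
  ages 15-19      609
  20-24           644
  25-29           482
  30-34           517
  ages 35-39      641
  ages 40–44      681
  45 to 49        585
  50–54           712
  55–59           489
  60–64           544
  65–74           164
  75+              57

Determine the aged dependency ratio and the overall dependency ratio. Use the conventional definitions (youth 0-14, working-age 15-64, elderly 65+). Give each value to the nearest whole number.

0–14: 1 111 + 937 + 1 154 = 3 202
15–64: 609 + 644 + 482 + 517 + 641 + 681 + 585 + 712 + 489 + 544 = 5 904
65+: 164 + 57 = 221
Old-age dependency ratio = 221 / 5 904 × 100 = 4
Total dependency ratio = (3 202 + 221) / 5 904 × 100 = 3 423 / 5 904 × 100 = 58

Old-age dependency ratio: 4
Total dependency ratio: 58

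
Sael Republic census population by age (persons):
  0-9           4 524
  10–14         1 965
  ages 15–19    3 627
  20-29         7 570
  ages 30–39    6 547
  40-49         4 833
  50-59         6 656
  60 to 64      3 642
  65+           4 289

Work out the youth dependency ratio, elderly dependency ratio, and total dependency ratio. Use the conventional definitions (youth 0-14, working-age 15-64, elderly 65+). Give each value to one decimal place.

Youth dependency ratio: 19.7
Old-age dependency ratio: 13.0
Total dependency ratio: 32.8

0–14: 4 524 + 1 965 = 6 489
15–64: 3 627 + 7 570 + 6 547 + 4 833 + 6 656 + 3 642 = 32 875
65+: 4 289
Youth dependency ratio = 6 489 / 32 875 × 100 = 19.7
Old-age dependency ratio = 4 289 / 32 875 × 100 = 13.0
Total dependency ratio = (6 489 + 4 289) / 32 875 × 100 = 10 778 / 32 875 × 100 = 32.8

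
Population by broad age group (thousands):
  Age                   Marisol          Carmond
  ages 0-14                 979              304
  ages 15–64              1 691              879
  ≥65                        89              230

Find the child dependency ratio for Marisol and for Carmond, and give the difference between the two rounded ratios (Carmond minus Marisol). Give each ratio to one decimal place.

Marisol: 979 / 1 691 × 100 = 57.9
Carmond: 304 / 879 × 100 = 34.6

Marisol: 57.9
Carmond: 34.6
Difference: -23.3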